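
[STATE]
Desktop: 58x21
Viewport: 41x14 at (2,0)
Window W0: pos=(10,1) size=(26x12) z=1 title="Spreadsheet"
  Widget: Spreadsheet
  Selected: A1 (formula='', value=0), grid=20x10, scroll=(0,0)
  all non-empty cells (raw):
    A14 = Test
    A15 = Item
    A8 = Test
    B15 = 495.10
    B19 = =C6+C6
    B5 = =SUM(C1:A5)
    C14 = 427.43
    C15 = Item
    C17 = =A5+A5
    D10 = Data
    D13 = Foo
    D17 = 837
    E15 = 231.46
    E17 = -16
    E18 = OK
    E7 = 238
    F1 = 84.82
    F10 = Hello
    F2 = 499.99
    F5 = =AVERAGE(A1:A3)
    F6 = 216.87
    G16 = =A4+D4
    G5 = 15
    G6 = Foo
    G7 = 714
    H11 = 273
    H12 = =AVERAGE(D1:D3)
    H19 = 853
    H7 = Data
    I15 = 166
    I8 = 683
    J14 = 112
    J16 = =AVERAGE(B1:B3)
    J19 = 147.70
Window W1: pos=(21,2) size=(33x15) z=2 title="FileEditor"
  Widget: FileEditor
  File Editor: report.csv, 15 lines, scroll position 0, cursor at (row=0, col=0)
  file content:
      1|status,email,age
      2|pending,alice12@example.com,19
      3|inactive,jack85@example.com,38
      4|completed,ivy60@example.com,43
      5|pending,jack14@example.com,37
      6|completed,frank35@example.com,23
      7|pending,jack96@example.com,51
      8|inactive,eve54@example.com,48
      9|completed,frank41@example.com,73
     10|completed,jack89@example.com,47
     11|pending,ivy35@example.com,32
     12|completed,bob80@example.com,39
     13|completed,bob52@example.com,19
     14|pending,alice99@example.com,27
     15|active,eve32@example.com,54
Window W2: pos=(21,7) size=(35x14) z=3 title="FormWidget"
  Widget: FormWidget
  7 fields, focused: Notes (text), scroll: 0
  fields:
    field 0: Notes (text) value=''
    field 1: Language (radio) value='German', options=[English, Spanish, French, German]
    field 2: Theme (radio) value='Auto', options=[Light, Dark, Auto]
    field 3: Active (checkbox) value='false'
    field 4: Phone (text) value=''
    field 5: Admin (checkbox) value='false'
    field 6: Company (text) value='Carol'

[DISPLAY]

                                         
        ┏━━━━━━━━━━━━━━━━━━━━━━━━┓       
        ┃ Spreadshe┏━━━━━━━━━━━━━━━━━━━━━
        ┠──────────┃ FileEditor          
        ┃A1:       ┠─────────────────────
        ┃       A  ┃█tatus,email,age     
        ┃----------┃pending,alice12@examp
        ┃  1      [┏━━━━━━━━━━━━━━━━━━━━━
        ┃  2       ┃ FormWidget          
        ┃  3       ┠─────────────────────
        ┃  4       ┃> Notes:      [      
        ┃  5       ┃  Language:   ( ) Eng
        ┗━━━━━━━━━━┃  Theme:      ( ) Lig
                   ┃  Active:     [ ]    


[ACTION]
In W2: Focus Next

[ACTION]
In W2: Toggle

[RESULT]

                                         
        ┏━━━━━━━━━━━━━━━━━━━━━━━━┓       
        ┃ Spreadshe┏━━━━━━━━━━━━━━━━━━━━━
        ┠──────────┃ FileEditor          
        ┃A1:       ┠─────────────────────
        ┃       A  ┃█tatus,email,age     
        ┃----------┃pending,alice12@examp
        ┃  1      [┏━━━━━━━━━━━━━━━━━━━━━
        ┃  2       ┃ FormWidget          
        ┃  3       ┠─────────────────────
        ┃  4       ┃  Notes:      [      
        ┃  5       ┃> Language:   ( ) Eng
        ┗━━━━━━━━━━┃  Theme:      ( ) Lig
                   ┃  Active:     [ ]    


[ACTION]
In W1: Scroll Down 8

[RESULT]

                                         
        ┏━━━━━━━━━━━━━━━━━━━━━━━━┓       
        ┃ Spreadshe┏━━━━━━━━━━━━━━━━━━━━━
        ┠──────────┃ FileEditor          
        ┃A1:       ┠─────────────────────
        ┃       A  ┃pending,jack14@exampl
        ┃----------┃completed,frank35@exa
        ┃  1      [┏━━━━━━━━━━━━━━━━━━━━━
        ┃  2       ┃ FormWidget          
        ┃  3       ┠─────────────────────
        ┃  4       ┃  Notes:      [      
        ┃  5       ┃> Language:   ( ) Eng
        ┗━━━━━━━━━━┃  Theme:      ( ) Lig
                   ┃  Active:     [ ]    


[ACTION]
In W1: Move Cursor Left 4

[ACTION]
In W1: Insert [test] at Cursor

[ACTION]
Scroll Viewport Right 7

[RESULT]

                                         
 ┏━━━━━━━━━━━━━━━━━━━━━━━━┓              
 ┃ Spreadshe┏━━━━━━━━━━━━━━━━━━━━━━━━━━━━
 ┠──────────┃ FileEditor                 
 ┃A1:       ┠────────────────────────────
 ┃       A  ┃pending,jack14@example.com,3
 ┃----------┃completed,frank35@example.co
 ┃  1      [┏━━━━━━━━━━━━━━━━━━━━━━━━━━━━
 ┃  2       ┃ FormWidget                 
 ┃  3       ┠────────────────────────────
 ┃  4       ┃  Notes:      [             
 ┃  5       ┃> Language:   ( ) English  (
 ┗━━━━━━━━━━┃  Theme:      ( ) Light  ( )
            ┃  Active:     [ ]           


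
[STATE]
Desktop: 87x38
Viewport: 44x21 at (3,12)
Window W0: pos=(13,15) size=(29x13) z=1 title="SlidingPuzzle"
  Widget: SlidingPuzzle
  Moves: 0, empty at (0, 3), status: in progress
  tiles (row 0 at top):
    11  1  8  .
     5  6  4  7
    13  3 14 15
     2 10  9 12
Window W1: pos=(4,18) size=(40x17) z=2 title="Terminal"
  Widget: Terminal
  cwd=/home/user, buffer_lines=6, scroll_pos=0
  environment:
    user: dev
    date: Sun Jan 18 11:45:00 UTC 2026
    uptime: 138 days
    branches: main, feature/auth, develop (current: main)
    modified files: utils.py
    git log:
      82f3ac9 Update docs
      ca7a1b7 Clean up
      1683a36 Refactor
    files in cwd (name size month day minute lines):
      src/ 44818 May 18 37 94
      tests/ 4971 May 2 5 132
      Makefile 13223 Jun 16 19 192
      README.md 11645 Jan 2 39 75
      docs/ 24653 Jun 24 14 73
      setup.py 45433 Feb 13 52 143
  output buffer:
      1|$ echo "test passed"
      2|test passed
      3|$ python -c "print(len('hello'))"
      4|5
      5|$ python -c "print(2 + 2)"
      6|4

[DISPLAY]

                                            
                                            
                                            
          ┏━━━━━━━━━━━━━━━━━━━━━━━━━━━┓     
          ┃ SlidingPuzzle             ┃     
          ┠───────────────────────────┨     
 ┏━━━━━━━━━━━━━━━━━━━━━━━━━━━━━━━━━━━━━━┓   
 ┃ Terminal                             ┃   
 ┠──────────────────────────────────────┨   
 ┃$ echo "test passed"                  ┃   
 ┃test passed                           ┃   
 ┃$ python -c "print(len('hello'))"     ┃   
 ┃5                                     ┃   
 ┃$ python -c "print(2 + 2)"            ┃   
 ┃4                                     ┃   
 ┃$ █                                   ┃   
 ┃                                      ┃   
 ┃                                      ┃   
 ┃                                      ┃   
 ┃                                      ┃   
 ┃                                      ┃   


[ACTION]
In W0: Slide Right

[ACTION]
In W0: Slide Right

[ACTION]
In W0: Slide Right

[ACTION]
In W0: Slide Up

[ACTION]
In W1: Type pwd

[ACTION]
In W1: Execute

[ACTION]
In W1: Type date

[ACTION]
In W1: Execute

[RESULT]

                                            
                                            
                                            
          ┏━━━━━━━━━━━━━━━━━━━━━━━━━━━┓     
          ┃ SlidingPuzzle             ┃     
          ┠───────────────────────────┨     
 ┏━━━━━━━━━━━━━━━━━━━━━━━━━━━━━━━━━━━━━━┓   
 ┃ Terminal                             ┃   
 ┠──────────────────────────────────────┨   
 ┃$ echo "test passed"                  ┃   
 ┃test passed                           ┃   
 ┃$ python -c "print(len('hello'))"     ┃   
 ┃5                                     ┃   
 ┃$ python -c "print(2 + 2)"            ┃   
 ┃4                                     ┃   
 ┃$ pwd                                 ┃   
 ┃/home/user                            ┃   
 ┃$ date                                ┃   
 ┃Sun Jan 18 11:45:00 UTC 2026          ┃   
 ┃$ █                                   ┃   
 ┃                                      ┃   


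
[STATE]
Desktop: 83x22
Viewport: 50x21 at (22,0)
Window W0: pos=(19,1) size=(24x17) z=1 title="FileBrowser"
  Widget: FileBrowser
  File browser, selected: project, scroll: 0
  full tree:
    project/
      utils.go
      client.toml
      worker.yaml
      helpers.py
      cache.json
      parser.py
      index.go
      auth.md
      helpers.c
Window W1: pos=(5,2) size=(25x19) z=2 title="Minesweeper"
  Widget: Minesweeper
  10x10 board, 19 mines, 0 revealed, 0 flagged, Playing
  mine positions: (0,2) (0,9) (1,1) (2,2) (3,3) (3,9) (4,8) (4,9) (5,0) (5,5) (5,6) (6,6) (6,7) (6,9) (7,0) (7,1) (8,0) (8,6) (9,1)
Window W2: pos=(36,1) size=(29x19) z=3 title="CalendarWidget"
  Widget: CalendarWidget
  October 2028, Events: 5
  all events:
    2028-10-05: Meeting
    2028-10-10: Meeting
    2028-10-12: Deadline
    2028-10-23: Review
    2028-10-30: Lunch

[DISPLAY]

                                                  
━━━━━━━━━━━━━━┏━━━━━━━━━━━━━━━━━━━━━━━━━━━┓       
━━━━━━━┓er    ┃ CalendarWidget            ┃       
       ┃──────┠───────────────────────────┨       
───────┨ect/  ┃        October 2028       ┃       
       ┃go    ┃Mo Tu We Th Fr Sa Su       ┃       
       ┃.toml ┃                   1       ┃       
       ┃.yaml ┃ 2  3  4  5*  6  7  8      ┃       
       ┃s.py  ┃ 9 10* 11 12* 13 14 15     ┃       
       ┃json  ┃16 17 18 19 20 21 22       ┃       
       ┃.py   ┃23* 24 25 26 27 28 29      ┃       
       ┃go    ┃30* 31                     ┃       
       ┃d     ┃                           ┃       
       ┃s.c   ┃                           ┃       
       ┃      ┃                           ┃       
       ┃      ┃                           ┃       
       ┃      ┃                           ┃       
       ┃━━━━━━┃                           ┃       
       ┃      ┃                           ┃       
       ┃      ┗━━━━━━━━━━━━━━━━━━━━━━━━━━━┛       
━━━━━━━┛                                          


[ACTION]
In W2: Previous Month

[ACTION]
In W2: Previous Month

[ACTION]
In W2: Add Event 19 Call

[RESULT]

                                                  
━━━━━━━━━━━━━━┏━━━━━━━━━━━━━━━━━━━━━━━━━━━┓       
━━━━━━━┓er    ┃ CalendarWidget            ┃       
       ┃──────┠───────────────────────────┨       
───────┨ect/  ┃        August 2028        ┃       
       ┃go    ┃Mo Tu We Th Fr Sa Su       ┃       
       ┃.toml ┃    1  2  3  4  5  6       ┃       
       ┃.yaml ┃ 7  8  9 10 11 12 13       ┃       
       ┃s.py  ┃14 15 16 17 18 19* 20      ┃       
       ┃json  ┃21 22 23 24 25 26 27       ┃       
       ┃.py   ┃28 29 30 31                ┃       
       ┃go    ┃                           ┃       
       ┃d     ┃                           ┃       
       ┃s.c   ┃                           ┃       
       ┃      ┃                           ┃       
       ┃      ┃                           ┃       
       ┃      ┃                           ┃       
       ┃━━━━━━┃                           ┃       
       ┃      ┃                           ┃       
       ┃      ┗━━━━━━━━━━━━━━━━━━━━━━━━━━━┛       
━━━━━━━┛                                          


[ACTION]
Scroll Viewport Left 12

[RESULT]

                                                  
         ┏━━━━━━━━━━━━━━━━┏━━━━━━━━━━━━━━━━━━━━━━━
━━━━━━━━━━━━━━━━━━━┓er    ┃ CalendarWidget        
esweeper           ┃──────┠───────────────────────
───────────────────┨ect/  ┃        August 2028    
■■■■■■             ┃go    ┃Mo Tu We Th Fr Sa Su   
■■■■■■             ┃.toml ┃    1  2  3  4  5  6   
■■■■■■             ┃.yaml ┃ 7  8  9 10 11 12 13   
■■■■■■             ┃s.py  ┃14 15 16 17 18 19* 20  
■■■■■■             ┃json  ┃21 22 23 24 25 26 27   
■■■■■■             ┃.py   ┃28 29 30 31            
■■■■■■             ┃go    ┃                       
■■■■■■             ┃d     ┃                       
■■■■■■             ┃s.c   ┃                       
■■■■■■             ┃      ┃                       
                   ┃      ┃                       
                   ┃      ┃                       
                   ┃━━━━━━┃                       
                   ┃      ┃                       
                   ┃      ┗━━━━━━━━━━━━━━━━━━━━━━━
━━━━━━━━━━━━━━━━━━━┛                              


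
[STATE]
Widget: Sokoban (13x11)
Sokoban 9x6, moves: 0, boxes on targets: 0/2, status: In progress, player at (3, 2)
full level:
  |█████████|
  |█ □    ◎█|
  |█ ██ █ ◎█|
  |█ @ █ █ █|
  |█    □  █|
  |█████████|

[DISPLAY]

█████████    
█ □    ◎█    
█ ██ █ ◎█    
█ @ █ █ █    
█    □  █    
█████████    
Moves: 0  0/2
             
             
             
             


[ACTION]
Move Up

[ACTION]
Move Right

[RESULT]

█████████    
█ □    ◎█    
█ ██ █ ◎█    
█  @█ █ █    
█    □  █    
█████████    
Moves: 1  0/2
             
             
             
             


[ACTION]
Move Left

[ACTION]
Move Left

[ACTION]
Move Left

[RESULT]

█████████    
█ □    ◎█    
█ ██ █ ◎█    
█@  █ █ █    
█    □  █    
█████████    
Moves: 3  0/2
             
             
             
             


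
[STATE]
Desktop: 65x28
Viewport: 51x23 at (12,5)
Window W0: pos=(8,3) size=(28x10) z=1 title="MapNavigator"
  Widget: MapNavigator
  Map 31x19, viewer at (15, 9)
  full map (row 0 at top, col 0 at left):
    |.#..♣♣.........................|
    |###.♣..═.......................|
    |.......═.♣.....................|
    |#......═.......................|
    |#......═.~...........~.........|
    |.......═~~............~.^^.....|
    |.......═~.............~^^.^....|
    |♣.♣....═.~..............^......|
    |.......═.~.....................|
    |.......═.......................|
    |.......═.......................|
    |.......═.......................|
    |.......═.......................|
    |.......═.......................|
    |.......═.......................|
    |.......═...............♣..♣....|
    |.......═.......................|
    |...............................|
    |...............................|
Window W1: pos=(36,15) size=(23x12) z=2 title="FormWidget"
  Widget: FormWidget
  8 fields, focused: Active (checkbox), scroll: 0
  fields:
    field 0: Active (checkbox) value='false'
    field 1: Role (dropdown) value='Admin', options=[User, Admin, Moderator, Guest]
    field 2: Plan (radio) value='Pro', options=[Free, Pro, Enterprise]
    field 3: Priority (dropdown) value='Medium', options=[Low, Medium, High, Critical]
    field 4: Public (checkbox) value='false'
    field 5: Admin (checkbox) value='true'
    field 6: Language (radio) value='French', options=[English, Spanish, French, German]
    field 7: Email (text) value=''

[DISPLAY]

───────────────────────┨                           
..═~.............~^^.^.┃                           
..═.~..............^...┃                           
..═.~..................┃                           
..═.......@............┃                           
..═....................┃                           
..═....................┃                           
━━━━━━━━━━━━━━━━━━━━━━━┛                           
                                                   
                                                   
                        ┏━━━━━━━━━━━━━━━━━━━━━┓    
                        ┃ FormWidget          ┃    
                        ┠─────────────────────┨    
                        ┃> Active:     [ ]    ┃    
                        ┃  Role:       [Admi▼]┃    
                        ┃  Plan:       ( ) Fre┃    
                        ┃  Priority:   [Medi▼]┃    
                        ┃  Public:     [ ]    ┃    
                        ┃  Admin:      [x]    ┃    
                        ┃  Language:   ( ) Eng┃    
                        ┃  Email:      [     ]┃    
                        ┗━━━━━━━━━━━━━━━━━━━━━┛    
                                                   


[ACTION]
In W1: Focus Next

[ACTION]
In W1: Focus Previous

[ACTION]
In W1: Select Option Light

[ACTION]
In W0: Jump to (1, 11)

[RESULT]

───────────────────────┨                           
         .......═.~....┃                           
         .......═......┃                           
         .......═......┃                           
         .@.....═......┃                           
         .......═......┃                           
         .......═......┃                           
━━━━━━━━━━━━━━━━━━━━━━━┛                           
                                                   
                                                   
                        ┏━━━━━━━━━━━━━━━━━━━━━┓    
                        ┃ FormWidget          ┃    
                        ┠─────────────────────┨    
                        ┃> Active:     [ ]    ┃    
                        ┃  Role:       [Admi▼]┃    
                        ┃  Plan:       ( ) Fre┃    
                        ┃  Priority:   [Medi▼]┃    
                        ┃  Public:     [ ]    ┃    
                        ┃  Admin:      [x]    ┃    
                        ┃  Language:   ( ) Eng┃    
                        ┃  Email:      [     ]┃    
                        ┗━━━━━━━━━━━━━━━━━━━━━┛    
                                                   


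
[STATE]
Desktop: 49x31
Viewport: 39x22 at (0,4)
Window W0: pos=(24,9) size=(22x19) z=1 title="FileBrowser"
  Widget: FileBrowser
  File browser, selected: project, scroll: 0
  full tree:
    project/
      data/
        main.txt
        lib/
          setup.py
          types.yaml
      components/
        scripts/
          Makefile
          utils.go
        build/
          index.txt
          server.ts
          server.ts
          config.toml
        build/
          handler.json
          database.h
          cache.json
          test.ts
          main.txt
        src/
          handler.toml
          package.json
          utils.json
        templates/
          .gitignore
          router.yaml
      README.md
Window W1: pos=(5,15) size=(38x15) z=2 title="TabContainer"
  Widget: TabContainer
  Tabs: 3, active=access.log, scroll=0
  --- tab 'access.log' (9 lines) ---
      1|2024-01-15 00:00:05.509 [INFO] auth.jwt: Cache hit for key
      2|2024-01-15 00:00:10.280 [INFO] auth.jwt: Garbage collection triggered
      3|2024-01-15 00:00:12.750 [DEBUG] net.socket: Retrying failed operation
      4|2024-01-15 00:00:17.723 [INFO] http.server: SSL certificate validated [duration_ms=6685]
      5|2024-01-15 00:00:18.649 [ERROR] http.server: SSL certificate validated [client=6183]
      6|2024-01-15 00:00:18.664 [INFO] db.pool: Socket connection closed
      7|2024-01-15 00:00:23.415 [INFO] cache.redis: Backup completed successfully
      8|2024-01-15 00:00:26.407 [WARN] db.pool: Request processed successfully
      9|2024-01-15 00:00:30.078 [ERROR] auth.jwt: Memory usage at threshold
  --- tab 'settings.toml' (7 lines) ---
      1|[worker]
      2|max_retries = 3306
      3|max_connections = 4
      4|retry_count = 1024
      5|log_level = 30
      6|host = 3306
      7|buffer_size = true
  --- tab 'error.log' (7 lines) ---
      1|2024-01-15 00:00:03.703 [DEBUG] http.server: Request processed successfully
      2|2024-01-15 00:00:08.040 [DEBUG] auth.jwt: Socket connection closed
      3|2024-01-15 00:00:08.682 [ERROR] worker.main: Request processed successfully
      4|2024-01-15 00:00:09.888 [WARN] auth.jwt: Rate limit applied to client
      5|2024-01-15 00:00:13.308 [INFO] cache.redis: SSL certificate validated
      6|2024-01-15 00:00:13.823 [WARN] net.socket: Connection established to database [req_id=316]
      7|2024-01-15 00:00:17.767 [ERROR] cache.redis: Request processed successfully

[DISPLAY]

                                       
                                       
                                       
                                       
                                       
                        ┏━━━━━━━━━━━━━━
                        ┃ FileBrowser  
                        ┠──────────────
                        ┃> [-] project/
                        ┃    [+] data/ 
                        ┃    [+] compon
     ┏━━━━━━━━━━━━━━━━━━━━━━━━━━━━━━━━━
     ┃ TabContainer                    
     ┠─────────────────────────────────
     ┃[access.log]│ settings.toml │ err
     ┃─────────────────────────────────
     ┃2024-01-15 00:00:05.509 [INFO] au
     ┃2024-01-15 00:00:10.280 [INFO] au
     ┃2024-01-15 00:00:12.750 [DEBUG] n
     ┃2024-01-15 00:00:17.723 [INFO] ht
     ┃2024-01-15 00:00:18.649 [ERROR] h
     ┃2024-01-15 00:00:18.664 [INFO] db


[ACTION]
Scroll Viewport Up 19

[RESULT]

                                       
                                       
                                       
                                       
                                       
                                       
                                       
                                       
                                       
                        ┏━━━━━━━━━━━━━━
                        ┃ FileBrowser  
                        ┠──────────────
                        ┃> [-] project/
                        ┃    [+] data/ 
                        ┃    [+] compon
     ┏━━━━━━━━━━━━━━━━━━━━━━━━━━━━━━━━━
     ┃ TabContainer                    
     ┠─────────────────────────────────
     ┃[access.log]│ settings.toml │ err
     ┃─────────────────────────────────
     ┃2024-01-15 00:00:05.509 [INFO] au
     ┃2024-01-15 00:00:10.280 [INFO] au


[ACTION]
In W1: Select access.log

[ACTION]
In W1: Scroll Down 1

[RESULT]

                                       
                                       
                                       
                                       
                                       
                                       
                                       
                                       
                                       
                        ┏━━━━━━━━━━━━━━
                        ┃ FileBrowser  
                        ┠──────────────
                        ┃> [-] project/
                        ┃    [+] data/ 
                        ┃    [+] compon
     ┏━━━━━━━━━━━━━━━━━━━━━━━━━━━━━━━━━
     ┃ TabContainer                    
     ┠─────────────────────────────────
     ┃[access.log]│ settings.toml │ err
     ┃─────────────────────────────────
     ┃2024-01-15 00:00:10.280 [INFO] au
     ┃2024-01-15 00:00:12.750 [DEBUG] n


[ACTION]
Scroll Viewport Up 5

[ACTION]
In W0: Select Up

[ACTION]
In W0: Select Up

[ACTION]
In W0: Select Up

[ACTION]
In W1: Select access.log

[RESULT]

                                       
                                       
                                       
                                       
                                       
                                       
                                       
                                       
                                       
                        ┏━━━━━━━━━━━━━━
                        ┃ FileBrowser  
                        ┠──────────────
                        ┃> [-] project/
                        ┃    [+] data/ 
                        ┃    [+] compon
     ┏━━━━━━━━━━━━━━━━━━━━━━━━━━━━━━━━━
     ┃ TabContainer                    
     ┠─────────────────────────────────
     ┃[access.log]│ settings.toml │ err
     ┃─────────────────────────────────
     ┃2024-01-15 00:00:05.509 [INFO] au
     ┃2024-01-15 00:00:10.280 [INFO] au


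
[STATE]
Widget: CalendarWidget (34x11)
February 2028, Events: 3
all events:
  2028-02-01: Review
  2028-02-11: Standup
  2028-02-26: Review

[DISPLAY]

          February 2028           
Mo Tu We Th Fr Sa Su              
    1*  2  3  4  5  6             
 7  8  9 10 11* 12 13             
14 15 16 17 18 19 20              
21 22 23 24 25 26* 27             
28 29                             
                                  
                                  
                                  
                                  


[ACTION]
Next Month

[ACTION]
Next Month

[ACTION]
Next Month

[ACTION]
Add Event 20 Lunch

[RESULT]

             May 2028             
Mo Tu We Th Fr Sa Su              
 1  2  3  4  5  6  7              
 8  9 10 11 12 13 14              
15 16 17 18 19 20* 21             
22 23 24 25 26 27 28              
29 30 31                          
                                  
                                  
                                  
                                  


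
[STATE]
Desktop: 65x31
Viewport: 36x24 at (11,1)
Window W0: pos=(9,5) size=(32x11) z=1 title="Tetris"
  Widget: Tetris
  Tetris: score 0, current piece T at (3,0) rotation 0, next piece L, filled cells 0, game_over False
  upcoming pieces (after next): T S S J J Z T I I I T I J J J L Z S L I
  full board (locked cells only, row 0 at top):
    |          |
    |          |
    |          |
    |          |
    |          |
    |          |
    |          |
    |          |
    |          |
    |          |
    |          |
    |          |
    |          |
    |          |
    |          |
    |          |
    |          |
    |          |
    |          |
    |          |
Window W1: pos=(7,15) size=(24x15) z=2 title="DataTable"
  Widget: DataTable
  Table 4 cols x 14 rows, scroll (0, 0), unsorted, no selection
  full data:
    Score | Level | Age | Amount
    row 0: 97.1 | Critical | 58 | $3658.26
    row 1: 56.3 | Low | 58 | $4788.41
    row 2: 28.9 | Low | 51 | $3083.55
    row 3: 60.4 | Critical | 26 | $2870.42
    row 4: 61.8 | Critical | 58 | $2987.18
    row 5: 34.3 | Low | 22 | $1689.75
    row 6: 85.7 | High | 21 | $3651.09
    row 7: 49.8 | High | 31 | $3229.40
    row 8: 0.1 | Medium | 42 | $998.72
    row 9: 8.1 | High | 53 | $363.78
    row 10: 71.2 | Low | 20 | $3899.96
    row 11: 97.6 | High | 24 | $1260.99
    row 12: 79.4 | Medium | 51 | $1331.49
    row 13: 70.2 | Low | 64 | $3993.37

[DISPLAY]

                                    
                                    
                                    
                                    
━━━━━━━━━━━━━━━━━━━━━━━━━━━━━┓      
Tetris                       ┃      
─────────────────────────────┨      
         │Next:              ┃      
         │  ▒                ┃      
         │▒▒▒                ┃      
         │                   ┃      
         │                   ┃      
         │                   ┃      
         │Score:             ┃      
━━━━━━━━━━━━━━━━━━━┓━━━━━━━━━┛      
taTable            ┃                
───────────────────┨                
re│Level   │Age│Amo┃                
──┼────────┼───┼───┃                
1 │Critical│58 │$36┃                
3 │Low     │58 │$47┃                
9 │Low     │51 │$30┃                
4 │Critical│26 │$28┃                
8 │Critical│58 │$29┃                


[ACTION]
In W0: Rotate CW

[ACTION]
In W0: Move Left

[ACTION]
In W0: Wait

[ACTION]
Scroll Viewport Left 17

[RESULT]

                                    
                                    
                                    
                                    
         ┏━━━━━━━━━━━━━━━━━━━━━━━━━━
         ┃ Tetris                   
         ┠──────────────────────────
         ┃          │Next:          
         ┃          │  ▒            
         ┃          │▒▒▒            
         ┃          │               
         ┃          │               
         ┃          │               
         ┃          │Score:         
       ┏━━━━━━━━━━━━━━━━━━━━━━┓━━━━━
       ┃ DataTable            ┃     
       ┠──────────────────────┨     
       ┃Score│Level   │Age│Amo┃     
       ┃─────┼────────┼───┼───┃     
       ┃97.1 │Critical│58 │$36┃     
       ┃56.3 │Low     │58 │$47┃     
       ┃28.9 │Low     │51 │$30┃     
       ┃60.4 │Critical│26 │$28┃     
       ┃61.8 │Critical│58 │$29┃     


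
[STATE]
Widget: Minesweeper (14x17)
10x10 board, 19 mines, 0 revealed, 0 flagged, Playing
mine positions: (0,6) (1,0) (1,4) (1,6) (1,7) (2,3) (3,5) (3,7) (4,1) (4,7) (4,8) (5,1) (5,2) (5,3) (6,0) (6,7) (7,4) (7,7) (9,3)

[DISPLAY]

■■■■■■■■■■    
■■■■■■■■■■    
■■■■■■■■■■    
■■■■■■■■■■    
■■■■■■■■■■    
■■■■■■■■■■    
■■■■■■■■■■    
■■■■■■■■■■    
■■■■■■■■■■    
■■■■■■■■■■    
              
              
              
              
              
              
              


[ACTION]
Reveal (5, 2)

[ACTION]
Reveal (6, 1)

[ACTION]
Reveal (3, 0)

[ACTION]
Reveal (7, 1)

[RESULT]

■■■■■■✹■■■    
✹■■■✹■✹✹■■    
■■■✹■■■■■■    
■■■■■✹■✹■■    
■✹■■■■■✹✹■    
■✹✹✹■■■■■■    
✹■■■■■■✹■■    
■■■■✹■■✹■■    
■■■■■■■■■■    
■■■✹■■■■■■    
              
              
              
              
              
              
              


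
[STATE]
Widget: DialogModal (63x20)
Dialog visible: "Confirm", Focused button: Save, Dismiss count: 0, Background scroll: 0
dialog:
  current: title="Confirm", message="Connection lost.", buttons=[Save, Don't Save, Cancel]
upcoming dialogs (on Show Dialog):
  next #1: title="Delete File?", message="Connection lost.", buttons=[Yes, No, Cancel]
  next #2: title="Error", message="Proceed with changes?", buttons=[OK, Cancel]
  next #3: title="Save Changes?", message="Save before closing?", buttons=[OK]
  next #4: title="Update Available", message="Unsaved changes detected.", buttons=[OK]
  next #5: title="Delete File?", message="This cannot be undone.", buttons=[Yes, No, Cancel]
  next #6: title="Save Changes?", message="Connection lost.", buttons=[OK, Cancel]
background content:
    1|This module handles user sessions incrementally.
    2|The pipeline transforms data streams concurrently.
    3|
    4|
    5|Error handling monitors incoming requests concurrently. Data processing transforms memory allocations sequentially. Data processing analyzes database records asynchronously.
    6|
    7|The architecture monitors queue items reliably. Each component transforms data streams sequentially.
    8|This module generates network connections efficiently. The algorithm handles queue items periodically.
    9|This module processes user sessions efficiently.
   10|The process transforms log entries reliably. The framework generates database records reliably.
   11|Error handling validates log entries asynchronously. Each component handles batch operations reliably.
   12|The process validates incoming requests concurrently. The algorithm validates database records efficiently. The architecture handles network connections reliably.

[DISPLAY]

This module handles user sessions incrementally.               
The pipeline transforms data streams concurrently.             
                                                               
                                                               
Error handling monitors incoming requests concurrently. Data pr
                                                               
The architecture monitors queue items reliably. Each component 
This module gen┌──────────────────────────────┐iently. The algo
This module pro│           Confirm            │.               
The process tra│       Connection lost.       │e framework gene
Error handling │ [Save]  Don't Save   Cancel  │usly. Each compo
The process val└──────────────────────────────┘ently. The algor
                                                               
                                                               
                                                               
                                                               
                                                               
                                                               
                                                               
                                                               


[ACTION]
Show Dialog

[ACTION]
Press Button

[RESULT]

This module handles user sessions incrementally.               
The pipeline transforms data streams concurrently.             
                                                               
                                                               
Error handling monitors incoming requests concurrently. Data pr
                                                               
The architecture monitors queue items reliably. Each component 
This module generates network connections efficiently. The algo
This module processes user sessions efficiently.               
The process transforms log entries reliably. The framework gene
Error handling validates log entries asynchronously. Each compo
The process validates incoming requests concurrently. The algor
                                                               
                                                               
                                                               
                                                               
                                                               
                                                               
                                                               
                                                               


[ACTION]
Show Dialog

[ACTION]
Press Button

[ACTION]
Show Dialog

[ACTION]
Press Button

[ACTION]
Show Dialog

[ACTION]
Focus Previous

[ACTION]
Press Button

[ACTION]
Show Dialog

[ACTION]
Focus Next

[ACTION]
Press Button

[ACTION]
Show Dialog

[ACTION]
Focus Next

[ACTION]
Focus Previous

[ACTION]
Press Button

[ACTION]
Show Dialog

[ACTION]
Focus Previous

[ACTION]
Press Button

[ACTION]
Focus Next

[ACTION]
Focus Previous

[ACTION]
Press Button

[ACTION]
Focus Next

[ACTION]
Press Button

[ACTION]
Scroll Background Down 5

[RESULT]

                                                               
The architecture monitors queue items reliably. Each component 
This module generates network connections efficiently. The algo
This module processes user sessions efficiently.               
The process transforms log entries reliably. The framework gene
Error handling validates log entries asynchronously. Each compo
The process validates incoming requests concurrently. The algor
                                                               
                                                               
                                                               
                                                               
                                                               
                                                               
                                                               
                                                               
                                                               
                                                               
                                                               
                                                               
                                                               
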